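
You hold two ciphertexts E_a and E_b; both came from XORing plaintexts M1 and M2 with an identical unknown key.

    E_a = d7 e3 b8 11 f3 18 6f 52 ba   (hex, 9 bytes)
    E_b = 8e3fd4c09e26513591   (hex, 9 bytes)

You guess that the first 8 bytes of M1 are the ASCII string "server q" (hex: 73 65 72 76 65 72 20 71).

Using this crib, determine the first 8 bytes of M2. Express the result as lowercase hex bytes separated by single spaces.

First, E_a ⊕ E_b = (M1 ⊕ K) ⊕ (M2 ⊕ K) = M1 ⊕ M2, so the key drops out. Then M2 = (M1 ⊕ M2) ⊕ M1 over the first 8 bytes.
byte 0: (d7 ⊕ 8e) ⊕ 73 = 59 ⊕ 73 = 2a
byte 1: (e3 ⊕ 3f) ⊕ 65 = dc ⊕ 65 = b9
byte 2: (b8 ⊕ d4) ⊕ 72 = 6c ⊕ 72 = 1e
byte 3: (11 ⊕ c0) ⊕ 76 = d1 ⊕ 76 = a7
byte 4: (f3 ⊕ 9e) ⊕ 65 = 6d ⊕ 65 = 08
byte 5: (18 ⊕ 26) ⊕ 72 = 3e ⊕ 72 = 4c
byte 6: (6f ⊕ 51) ⊕ 20 = 3e ⊕ 20 = 1e
byte 7: (52 ⊕ 35) ⊕ 71 = 67 ⊕ 71 = 16

2a b9 1e a7 08 4c 1e 16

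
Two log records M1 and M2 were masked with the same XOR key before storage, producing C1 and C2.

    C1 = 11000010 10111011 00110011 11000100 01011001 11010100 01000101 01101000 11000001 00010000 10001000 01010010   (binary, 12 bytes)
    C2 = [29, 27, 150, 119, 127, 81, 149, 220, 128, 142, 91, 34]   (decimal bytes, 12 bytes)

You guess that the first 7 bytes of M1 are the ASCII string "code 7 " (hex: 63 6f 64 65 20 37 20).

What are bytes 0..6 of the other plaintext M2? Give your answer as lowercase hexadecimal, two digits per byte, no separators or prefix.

bccfc1d606b2f0

First, C1 ⊕ C2 = (M1 ⊕ K) ⊕ (M2 ⊕ K) = M1 ⊕ M2, so the key drops out. Then M2 = (M1 ⊕ M2) ⊕ M1 over the first 7 bytes.
byte 0: (c2 ^ 1d) ^ 63 = df ^ 63 = bc
byte 1: (bb ^ 1b) ^ 6f = a0 ^ 6f = cf
byte 2: (33 ^ 96) ^ 64 = a5 ^ 64 = c1
byte 3: (c4 ^ 77) ^ 65 = b3 ^ 65 = d6
byte 4: (59 ^ 7f) ^ 20 = 26 ^ 20 = 06
byte 5: (d4 ^ 51) ^ 37 = 85 ^ 37 = b2
byte 6: (45 ^ 95) ^ 20 = d0 ^ 20 = f0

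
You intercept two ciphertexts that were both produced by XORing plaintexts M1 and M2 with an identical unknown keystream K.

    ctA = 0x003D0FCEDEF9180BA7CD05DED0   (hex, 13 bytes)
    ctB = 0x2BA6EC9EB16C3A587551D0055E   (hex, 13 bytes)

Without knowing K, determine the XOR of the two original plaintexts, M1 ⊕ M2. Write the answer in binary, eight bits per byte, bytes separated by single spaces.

ctA ⊕ ctB = (M1 ⊕ K) ⊕ (M2 ⊕ K) = M1 ⊕ M2 — the shared key cancels under XOR.
byte 0: 00 ^ 2b = 2b
byte 1: 3d ^ a6 = 9b
byte 2: 0f ^ ec = e3
byte 3: ce ^ 9e = 50
byte 4: de ^ b1 = 6f
byte 5: f9 ^ 6c = 95
byte 6: 18 ^ 3a = 22
byte 7: 0b ^ 58 = 53
byte 8: a7 ^ 75 = d2
byte 9: cd ^ 51 = 9c
byte 10: 05 ^ d0 = d5
byte 11: de ^ 05 = db
byte 12: d0 ^ 5e = 8e

00101011 10011011 11100011 01010000 01101111 10010101 00100010 01010011 11010010 10011100 11010101 11011011 10001110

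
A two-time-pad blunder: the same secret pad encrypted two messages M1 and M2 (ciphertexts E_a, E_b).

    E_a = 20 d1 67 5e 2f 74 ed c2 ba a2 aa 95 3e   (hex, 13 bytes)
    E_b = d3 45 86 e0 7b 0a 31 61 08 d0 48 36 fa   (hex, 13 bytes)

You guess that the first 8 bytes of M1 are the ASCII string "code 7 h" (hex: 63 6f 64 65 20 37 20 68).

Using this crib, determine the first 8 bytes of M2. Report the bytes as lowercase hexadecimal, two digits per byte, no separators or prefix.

First, E_a ⊕ E_b = (M1 ⊕ K) ⊕ (M2 ⊕ K) = M1 ⊕ M2, so the key drops out. Then M2 = (M1 ⊕ M2) ⊕ M1 over the first 8 bytes.
byte 0: (20 ⊕ d3) ⊕ 63 = f3 ⊕ 63 = 90
byte 1: (d1 ⊕ 45) ⊕ 6f = 94 ⊕ 6f = fb
byte 2: (67 ⊕ 86) ⊕ 64 = e1 ⊕ 64 = 85
byte 3: (5e ⊕ e0) ⊕ 65 = be ⊕ 65 = db
byte 4: (2f ⊕ 7b) ⊕ 20 = 54 ⊕ 20 = 74
byte 5: (74 ⊕ 0a) ⊕ 37 = 7e ⊕ 37 = 49
byte 6: (ed ⊕ 31) ⊕ 20 = dc ⊕ 20 = fc
byte 7: (c2 ⊕ 61) ⊕ 68 = a3 ⊕ 68 = cb

90fb85db7449fccb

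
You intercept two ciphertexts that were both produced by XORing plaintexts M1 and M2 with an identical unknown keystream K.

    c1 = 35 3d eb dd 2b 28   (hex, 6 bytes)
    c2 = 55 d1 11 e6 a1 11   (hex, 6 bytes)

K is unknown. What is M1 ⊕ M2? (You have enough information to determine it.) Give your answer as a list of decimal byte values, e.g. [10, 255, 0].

c1 ⊕ c2 = (M1 ⊕ K) ⊕ (M2 ⊕ K) = M1 ⊕ M2 — the shared key cancels under XOR.
 53 ^  85 =  96
 61 ^ 209 = 236
235 ^  17 = 250
221 ^ 230 =  59
 43 ^ 161 = 138
 40 ^  17 =  57

[96, 236, 250, 59, 138, 57]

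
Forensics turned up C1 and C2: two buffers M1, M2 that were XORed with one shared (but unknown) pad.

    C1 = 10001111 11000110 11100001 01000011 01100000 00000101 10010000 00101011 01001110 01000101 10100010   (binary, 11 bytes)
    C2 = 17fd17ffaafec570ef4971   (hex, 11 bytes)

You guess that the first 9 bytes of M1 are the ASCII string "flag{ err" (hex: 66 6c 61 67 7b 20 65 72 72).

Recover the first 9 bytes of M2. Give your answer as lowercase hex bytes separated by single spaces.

First, C1 ⊕ C2 = (M1 ⊕ K) ⊕ (M2 ⊕ K) = M1 ⊕ M2, so the key drops out. Then M2 = (M1 ⊕ M2) ⊕ M1 over the first 9 bytes.
byte 0: (8f xor 17) xor 66 = 98 xor 66 = fe
byte 1: (c6 xor fd) xor 6c = 3b xor 6c = 57
byte 2: (e1 xor 17) xor 61 = f6 xor 61 = 97
byte 3: (43 xor ff) xor 67 = bc xor 67 = db
byte 4: (60 xor aa) xor 7b = ca xor 7b = b1
byte 5: (05 xor fe) xor 20 = fb xor 20 = db
byte 6: (90 xor c5) xor 65 = 55 xor 65 = 30
byte 7: (2b xor 70) xor 72 = 5b xor 72 = 29
byte 8: (4e xor ef) xor 72 = a1 xor 72 = d3

fe 57 97 db b1 db 30 29 d3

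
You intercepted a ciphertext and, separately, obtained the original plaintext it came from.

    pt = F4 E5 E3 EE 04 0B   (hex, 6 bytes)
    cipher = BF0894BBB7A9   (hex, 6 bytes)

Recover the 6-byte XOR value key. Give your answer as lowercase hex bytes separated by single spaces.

4b ed 77 55 b3 a2

Since cipher = pt ⊕ key, XORing both sides with pt gives key = pt ⊕ cipher.
f4 XOR bf = 4b
e5 XOR 08 = ed
e3 XOR 94 = 77
ee XOR bb = 55
04 XOR b7 = b3
0b XOR a9 = a2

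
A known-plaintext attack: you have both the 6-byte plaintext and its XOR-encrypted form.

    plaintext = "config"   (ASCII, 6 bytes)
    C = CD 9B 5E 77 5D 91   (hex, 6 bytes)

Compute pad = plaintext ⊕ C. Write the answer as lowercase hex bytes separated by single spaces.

ae f4 30 11 34 f6

Since C = plaintext ⊕ pad, XORing both sides with plaintext gives pad = plaintext ⊕ C.
byte 0: 63 XOR cd = ae
byte 1: 6f XOR 9b = f4
byte 2: 6e XOR 5e = 30
byte 3: 66 XOR 77 = 11
byte 4: 69 XOR 5d = 34
byte 5: 67 XOR 91 = f6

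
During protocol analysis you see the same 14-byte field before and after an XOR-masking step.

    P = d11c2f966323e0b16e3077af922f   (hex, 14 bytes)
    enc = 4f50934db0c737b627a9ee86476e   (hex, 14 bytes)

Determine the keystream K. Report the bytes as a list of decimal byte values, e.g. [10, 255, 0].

[158, 76, 188, 219, 211, 228, 215, 7, 73, 153, 153, 41, 213, 65]

Since enc = P ⊕ K, XORing both sides with P gives K = P ⊕ enc.
209 ⊕  79 = 158
 28 ⊕  80 =  76
 47 ⊕ 147 = 188
150 ⊕  77 = 219
 99 ⊕ 176 = 211
 35 ⊕ 199 = 228
224 ⊕  55 = 215
177 ⊕ 182 =   7
110 ⊕  39 =  73
 48 ⊕ 169 = 153
119 ⊕ 238 = 153
175 ⊕ 134 =  41
146 ⊕  71 = 213
 47 ⊕ 110 =  65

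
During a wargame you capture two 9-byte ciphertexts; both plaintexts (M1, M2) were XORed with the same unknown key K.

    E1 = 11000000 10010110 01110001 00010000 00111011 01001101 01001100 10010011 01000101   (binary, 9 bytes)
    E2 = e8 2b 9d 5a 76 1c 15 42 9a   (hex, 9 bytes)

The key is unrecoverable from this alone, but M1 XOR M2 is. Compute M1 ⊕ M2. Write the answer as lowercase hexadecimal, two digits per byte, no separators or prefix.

28bdec4a4d5159d1df

E1 ⊕ E2 = (M1 ⊕ K) ⊕ (M2 ⊕ K) = M1 ⊕ M2 — the shared key cancels under XOR.
11000000 xor 11101000 = 00101000
10010110 xor 00101011 = 10111101
01110001 xor 10011101 = 11101100
00010000 xor 01011010 = 01001010
00111011 xor 01110110 = 01001101
01001101 xor 00011100 = 01010001
01001100 xor 00010101 = 01011001
10010011 xor 01000010 = 11010001
01000101 xor 10011010 = 11011111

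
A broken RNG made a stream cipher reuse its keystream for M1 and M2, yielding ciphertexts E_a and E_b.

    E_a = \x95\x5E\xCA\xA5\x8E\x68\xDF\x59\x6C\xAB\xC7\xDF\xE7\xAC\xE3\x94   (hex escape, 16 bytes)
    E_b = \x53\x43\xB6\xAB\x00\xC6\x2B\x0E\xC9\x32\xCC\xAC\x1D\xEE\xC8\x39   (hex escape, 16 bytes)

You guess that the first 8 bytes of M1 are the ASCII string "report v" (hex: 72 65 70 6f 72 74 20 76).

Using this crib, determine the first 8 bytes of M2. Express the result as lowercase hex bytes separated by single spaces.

b4 78 0c 61 fc da d4 21

First, E_a ⊕ E_b = (M1 ⊕ K) ⊕ (M2 ⊕ K) = M1 ⊕ M2, so the key drops out. Then M2 = (M1 ⊕ M2) ⊕ M1 over the first 8 bytes.
byte 0: (95 ^ 53) ^ 72 = c6 ^ 72 = b4
byte 1: (5e ^ 43) ^ 65 = 1d ^ 65 = 78
byte 2: (ca ^ b6) ^ 70 = 7c ^ 70 = 0c
byte 3: (a5 ^ ab) ^ 6f = 0e ^ 6f = 61
byte 4: (8e ^ 00) ^ 72 = 8e ^ 72 = fc
byte 5: (68 ^ c6) ^ 74 = ae ^ 74 = da
byte 6: (df ^ 2b) ^ 20 = f4 ^ 20 = d4
byte 7: (59 ^ 0e) ^ 76 = 57 ^ 76 = 21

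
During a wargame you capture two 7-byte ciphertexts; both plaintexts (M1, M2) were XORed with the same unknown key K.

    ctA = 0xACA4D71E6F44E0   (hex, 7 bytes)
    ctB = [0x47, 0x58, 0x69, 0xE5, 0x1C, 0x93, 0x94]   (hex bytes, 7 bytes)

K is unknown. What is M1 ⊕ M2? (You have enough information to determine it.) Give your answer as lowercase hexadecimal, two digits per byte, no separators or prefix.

ebfcbefb73d774

ctA ⊕ ctB = (M1 ⊕ K) ⊕ (M2 ⊕ K) = M1 ⊕ M2 — the shared key cancels under XOR.
10101100 xor 01000111 = 11101011
10100100 xor 01011000 = 11111100
11010111 xor 01101001 = 10111110
00011110 xor 11100101 = 11111011
01101111 xor 00011100 = 01110011
01000100 xor 10010011 = 11010111
11100000 xor 10010100 = 01110100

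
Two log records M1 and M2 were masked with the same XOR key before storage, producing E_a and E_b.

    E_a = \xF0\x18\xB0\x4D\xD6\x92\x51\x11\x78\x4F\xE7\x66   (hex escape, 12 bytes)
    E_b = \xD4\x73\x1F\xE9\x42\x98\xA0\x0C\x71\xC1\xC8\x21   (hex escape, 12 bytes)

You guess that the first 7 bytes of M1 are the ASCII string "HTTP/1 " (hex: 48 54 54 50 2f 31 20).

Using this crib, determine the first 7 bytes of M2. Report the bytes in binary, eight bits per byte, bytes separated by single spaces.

First, E_a ⊕ E_b = (M1 ⊕ K) ⊕ (M2 ⊕ K) = M1 ⊕ M2, so the key drops out. Then M2 = (M1 ⊕ M2) ⊕ M1 over the first 7 bytes.
byte 0: (f0 xor d4) xor 48 = 24 xor 48 = 6c
byte 1: (18 xor 73) xor 54 = 6b xor 54 = 3f
byte 2: (b0 xor 1f) xor 54 = af xor 54 = fb
byte 3: (4d xor e9) xor 50 = a4 xor 50 = f4
byte 4: (d6 xor 42) xor 2f = 94 xor 2f = bb
byte 5: (92 xor 98) xor 31 = 0a xor 31 = 3b
byte 6: (51 xor a0) xor 20 = f1 xor 20 = d1

01101100 00111111 11111011 11110100 10111011 00111011 11010001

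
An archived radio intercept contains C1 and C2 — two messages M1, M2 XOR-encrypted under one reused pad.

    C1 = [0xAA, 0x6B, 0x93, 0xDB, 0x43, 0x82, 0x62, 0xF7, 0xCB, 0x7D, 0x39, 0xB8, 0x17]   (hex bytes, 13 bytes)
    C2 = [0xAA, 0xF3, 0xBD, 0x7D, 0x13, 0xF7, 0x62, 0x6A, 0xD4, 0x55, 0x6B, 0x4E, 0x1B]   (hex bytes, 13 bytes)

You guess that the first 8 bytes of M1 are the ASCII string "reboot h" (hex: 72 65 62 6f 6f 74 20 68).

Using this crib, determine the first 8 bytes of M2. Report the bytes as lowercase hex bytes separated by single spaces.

72 fd 4c c9 3f 01 20 f5

First, C1 ⊕ C2 = (M1 ⊕ K) ⊕ (M2 ⊕ K) = M1 ⊕ M2, so the key drops out. Then M2 = (M1 ⊕ M2) ⊕ M1 over the first 8 bytes.
byte 0: (aa XOR aa) XOR 72 = 00 XOR 72 = 72
byte 1: (6b XOR f3) XOR 65 = 98 XOR 65 = fd
byte 2: (93 XOR bd) XOR 62 = 2e XOR 62 = 4c
byte 3: (db XOR 7d) XOR 6f = a6 XOR 6f = c9
byte 4: (43 XOR 13) XOR 6f = 50 XOR 6f = 3f
byte 5: (82 XOR f7) XOR 74 = 75 XOR 74 = 01
byte 6: (62 XOR 62) XOR 20 = 00 XOR 20 = 20
byte 7: (f7 XOR 6a) XOR 68 = 9d XOR 68 = f5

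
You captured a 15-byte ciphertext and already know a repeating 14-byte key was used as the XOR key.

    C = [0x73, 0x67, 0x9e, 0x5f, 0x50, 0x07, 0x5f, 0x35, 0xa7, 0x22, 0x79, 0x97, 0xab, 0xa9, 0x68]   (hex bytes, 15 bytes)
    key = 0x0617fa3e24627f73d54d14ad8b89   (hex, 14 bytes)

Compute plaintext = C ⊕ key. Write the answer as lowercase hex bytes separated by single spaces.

75 70 64 61 74 65 20 46 72 6f 6d 3a 20 20 6e

The 14-byte key repeats, so the effective keystream is 06 17 fa 3e 24 62 7f 73 d5 4d 14 ad 8b 89 06.
byte 0: 73 xor 06 = 75
byte 1: 67 xor 17 = 70
byte 2: 9e xor fa = 64
byte 3: 5f xor 3e = 61
byte 4: 50 xor 24 = 74
byte 5: 07 xor 62 = 65
byte 6: 5f xor 7f = 20
byte 7: 35 xor 73 = 46
byte 8: a7 xor d5 = 72
byte 9: 22 xor 4d = 6f
byte 10: 79 xor 14 = 6d
byte 11: 97 xor ad = 3a
byte 12: ab xor 8b = 20
byte 13: a9 xor 89 = 20
byte 14: 68 xor 06 = 6e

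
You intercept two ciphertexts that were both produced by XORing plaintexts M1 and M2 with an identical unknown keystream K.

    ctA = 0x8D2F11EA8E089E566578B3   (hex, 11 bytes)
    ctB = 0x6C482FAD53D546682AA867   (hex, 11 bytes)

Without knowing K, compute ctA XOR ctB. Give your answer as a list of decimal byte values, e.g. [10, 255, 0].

ctA ⊕ ctB = (M1 ⊕ K) ⊕ (M2 ⊕ K) = M1 ⊕ M2 — the shared key cancels under XOR.
141 ^ 108 = 225
 47 ^  72 = 103
 17 ^  47 =  62
234 ^ 173 =  71
142 ^  83 = 221
  8 ^ 213 = 221
158 ^  70 = 216
 86 ^ 104 =  62
101 ^  42 =  79
120 ^ 168 = 208
179 ^ 103 = 212

[225, 103, 62, 71, 221, 221, 216, 62, 79, 208, 212]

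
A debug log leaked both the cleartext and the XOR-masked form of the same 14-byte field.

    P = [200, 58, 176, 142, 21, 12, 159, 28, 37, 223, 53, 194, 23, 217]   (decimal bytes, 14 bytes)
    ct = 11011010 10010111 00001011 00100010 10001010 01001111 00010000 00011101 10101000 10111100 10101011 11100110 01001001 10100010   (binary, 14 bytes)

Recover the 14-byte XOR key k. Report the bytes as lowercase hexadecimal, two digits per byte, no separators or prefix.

12adbbac9f438f018d639e245e7b

Since ct = P ⊕ k, XORing both sides with P gives k = P ⊕ ct.
c8 XOR da = 12
3a XOR 97 = ad
b0 XOR 0b = bb
8e XOR 22 = ac
15 XOR 8a = 9f
0c XOR 4f = 43
9f XOR 10 = 8f
1c XOR 1d = 01
25 XOR a8 = 8d
df XOR bc = 63
35 XOR ab = 9e
c2 XOR e6 = 24
17 XOR 49 = 5e
d9 XOR a2 = 7b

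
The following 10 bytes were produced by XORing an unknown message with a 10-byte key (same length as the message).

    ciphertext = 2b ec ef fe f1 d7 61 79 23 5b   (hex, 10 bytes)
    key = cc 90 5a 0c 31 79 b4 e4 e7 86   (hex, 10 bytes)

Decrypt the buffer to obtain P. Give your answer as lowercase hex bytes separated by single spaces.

e7 7c b5 f2 c0 ae d5 9d c4 dd

XOR is its own inverse, so applying the key byte-wise gives the result directly.
2b ^ cc = e7
ec ^ 90 = 7c
ef ^ 5a = b5
fe ^ 0c = f2
f1 ^ 31 = c0
d7 ^ 79 = ae
61 ^ b4 = d5
79 ^ e4 = 9d
23 ^ e7 = c4
5b ^ 86 = dd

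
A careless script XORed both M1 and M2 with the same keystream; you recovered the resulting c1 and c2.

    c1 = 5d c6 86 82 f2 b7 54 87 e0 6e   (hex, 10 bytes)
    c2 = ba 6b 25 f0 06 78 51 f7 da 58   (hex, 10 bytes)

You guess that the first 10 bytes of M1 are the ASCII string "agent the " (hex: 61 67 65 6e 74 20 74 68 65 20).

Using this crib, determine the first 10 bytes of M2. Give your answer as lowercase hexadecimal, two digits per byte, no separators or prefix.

86cac61c80ef71185f16

First, c1 ⊕ c2 = (M1 ⊕ K) ⊕ (M2 ⊕ K) = M1 ⊕ M2, so the key drops out. Then M2 = (M1 ⊕ M2) ⊕ M1 over the first 10 bytes.
byte 0: (5d ^ ba) ^ 61 = e7 ^ 61 = 86
byte 1: (c6 ^ 6b) ^ 67 = ad ^ 67 = ca
byte 2: (86 ^ 25) ^ 65 = a3 ^ 65 = c6
byte 3: (82 ^ f0) ^ 6e = 72 ^ 6e = 1c
byte 4: (f2 ^ 06) ^ 74 = f4 ^ 74 = 80
byte 5: (b7 ^ 78) ^ 20 = cf ^ 20 = ef
byte 6: (54 ^ 51) ^ 74 = 05 ^ 74 = 71
byte 7: (87 ^ f7) ^ 68 = 70 ^ 68 = 18
byte 8: (e0 ^ da) ^ 65 = 3a ^ 65 = 5f
byte 9: (6e ^ 58) ^ 20 = 36 ^ 20 = 16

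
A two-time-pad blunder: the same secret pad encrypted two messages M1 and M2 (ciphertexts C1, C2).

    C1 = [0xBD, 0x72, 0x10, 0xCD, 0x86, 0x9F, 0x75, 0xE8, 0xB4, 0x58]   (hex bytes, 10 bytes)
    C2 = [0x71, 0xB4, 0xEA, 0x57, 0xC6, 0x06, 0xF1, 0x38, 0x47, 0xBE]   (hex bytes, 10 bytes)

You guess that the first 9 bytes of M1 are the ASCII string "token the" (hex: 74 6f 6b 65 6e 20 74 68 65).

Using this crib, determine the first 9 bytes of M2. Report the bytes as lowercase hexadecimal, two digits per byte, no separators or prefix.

b8a991ff2eb9f0b896

First, C1 ⊕ C2 = (M1 ⊕ K) ⊕ (M2 ⊕ K) = M1 ⊕ M2, so the key drops out. Then M2 = (M1 ⊕ M2) ⊕ M1 over the first 9 bytes.
byte 0: (bd ^ 71) ^ 74 = cc ^ 74 = b8
byte 1: (72 ^ b4) ^ 6f = c6 ^ 6f = a9
byte 2: (10 ^ ea) ^ 6b = fa ^ 6b = 91
byte 3: (cd ^ 57) ^ 65 = 9a ^ 65 = ff
byte 4: (86 ^ c6) ^ 6e = 40 ^ 6e = 2e
byte 5: (9f ^ 06) ^ 20 = 99 ^ 20 = b9
byte 6: (75 ^ f1) ^ 74 = 84 ^ 74 = f0
byte 7: (e8 ^ 38) ^ 68 = d0 ^ 68 = b8
byte 8: (b4 ^ 47) ^ 65 = f3 ^ 65 = 96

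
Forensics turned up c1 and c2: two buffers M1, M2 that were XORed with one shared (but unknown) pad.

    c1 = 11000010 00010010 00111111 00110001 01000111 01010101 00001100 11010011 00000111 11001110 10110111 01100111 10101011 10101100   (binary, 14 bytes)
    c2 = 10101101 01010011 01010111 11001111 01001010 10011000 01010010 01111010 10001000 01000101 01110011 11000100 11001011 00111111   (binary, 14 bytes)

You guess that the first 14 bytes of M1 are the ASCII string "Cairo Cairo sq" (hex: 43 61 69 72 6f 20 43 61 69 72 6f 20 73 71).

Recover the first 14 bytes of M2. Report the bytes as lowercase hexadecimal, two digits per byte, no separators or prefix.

First, c1 ⊕ c2 = (M1 ⊕ K) ⊕ (M2 ⊕ K) = M1 ⊕ M2, so the key drops out. Then M2 = (M1 ⊕ M2) ⊕ M1 over the first 14 bytes.
byte 0: (c2 ⊕ ad) ⊕ 43 = 6f ⊕ 43 = 2c
byte 1: (12 ⊕ 53) ⊕ 61 = 41 ⊕ 61 = 20
byte 2: (3f ⊕ 57) ⊕ 69 = 68 ⊕ 69 = 01
byte 3: (31 ⊕ cf) ⊕ 72 = fe ⊕ 72 = 8c
byte 4: (47 ⊕ 4a) ⊕ 6f = 0d ⊕ 6f = 62
byte 5: (55 ⊕ 98) ⊕ 20 = cd ⊕ 20 = ed
byte 6: (0c ⊕ 52) ⊕ 43 = 5e ⊕ 43 = 1d
byte 7: (d3 ⊕ 7a) ⊕ 61 = a9 ⊕ 61 = c8
byte 8: (07 ⊕ 88) ⊕ 69 = 8f ⊕ 69 = e6
byte 9: (ce ⊕ 45) ⊕ 72 = 8b ⊕ 72 = f9
byte 10: (b7 ⊕ 73) ⊕ 6f = c4 ⊕ 6f = ab
byte 11: (67 ⊕ c4) ⊕ 20 = a3 ⊕ 20 = 83
byte 12: (ab ⊕ cb) ⊕ 73 = 60 ⊕ 73 = 13
byte 13: (ac ⊕ 3f) ⊕ 71 = 93 ⊕ 71 = e2

2c20018c62ed1dc8e6f9ab8313e2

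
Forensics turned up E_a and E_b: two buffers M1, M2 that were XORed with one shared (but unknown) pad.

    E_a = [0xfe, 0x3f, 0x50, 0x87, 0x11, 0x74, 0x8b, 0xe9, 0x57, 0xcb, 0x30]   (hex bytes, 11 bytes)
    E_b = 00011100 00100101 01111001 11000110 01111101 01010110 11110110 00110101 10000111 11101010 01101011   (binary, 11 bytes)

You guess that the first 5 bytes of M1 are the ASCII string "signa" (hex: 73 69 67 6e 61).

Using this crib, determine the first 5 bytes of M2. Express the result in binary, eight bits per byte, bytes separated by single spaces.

First, E_a ⊕ E_b = (M1 ⊕ K) ⊕ (M2 ⊕ K) = M1 ⊕ M2, so the key drops out. Then M2 = (M1 ⊕ M2) ⊕ M1 over the first 5 bytes.
byte 0: (fe XOR 1c) XOR 73 = e2 XOR 73 = 91
byte 1: (3f XOR 25) XOR 69 = 1a XOR 69 = 73
byte 2: (50 XOR 79) XOR 67 = 29 XOR 67 = 4e
byte 3: (87 XOR c6) XOR 6e = 41 XOR 6e = 2f
byte 4: (11 XOR 7d) XOR 61 = 6c XOR 61 = 0d

10010001 01110011 01001110 00101111 00001101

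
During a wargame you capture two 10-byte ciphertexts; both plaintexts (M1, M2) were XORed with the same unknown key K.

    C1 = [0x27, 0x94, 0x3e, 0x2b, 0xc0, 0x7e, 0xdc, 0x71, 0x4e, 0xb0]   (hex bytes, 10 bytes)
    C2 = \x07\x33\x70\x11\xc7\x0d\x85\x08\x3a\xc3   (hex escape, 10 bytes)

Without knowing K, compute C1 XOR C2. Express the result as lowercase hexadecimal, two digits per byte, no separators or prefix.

C1 ⊕ C2 = (M1 ⊕ K) ⊕ (M2 ⊕ K) = M1 ⊕ M2 — the shared key cancels under XOR.
00100111 xor 00000111 = 00100000
10010100 xor 00110011 = 10100111
00111110 xor 01110000 = 01001110
00101011 xor 00010001 = 00111010
11000000 xor 11000111 = 00000111
01111110 xor 00001101 = 01110011
11011100 xor 10000101 = 01011001
01110001 xor 00001000 = 01111001
01001110 xor 00111010 = 01110100
10110000 xor 11000011 = 01110011

20a74e3a077359797473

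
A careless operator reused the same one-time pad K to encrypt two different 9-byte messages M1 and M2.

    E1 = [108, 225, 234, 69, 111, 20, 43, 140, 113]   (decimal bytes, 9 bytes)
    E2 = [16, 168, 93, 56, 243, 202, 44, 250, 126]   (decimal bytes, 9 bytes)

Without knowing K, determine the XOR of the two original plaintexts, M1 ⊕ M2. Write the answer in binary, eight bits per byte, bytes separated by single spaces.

01111100 01001001 10110111 01111101 10011100 11011110 00000111 01110110 00001111

E1 ⊕ E2 = (M1 ⊕ K) ⊕ (M2 ⊕ K) = M1 ⊕ M2 — the shared key cancels under XOR.
6c ^ 10 = 7c
e1 ^ a8 = 49
ea ^ 5d = b7
45 ^ 38 = 7d
6f ^ f3 = 9c
14 ^ ca = de
2b ^ 2c = 07
8c ^ fa = 76
71 ^ 7e = 0f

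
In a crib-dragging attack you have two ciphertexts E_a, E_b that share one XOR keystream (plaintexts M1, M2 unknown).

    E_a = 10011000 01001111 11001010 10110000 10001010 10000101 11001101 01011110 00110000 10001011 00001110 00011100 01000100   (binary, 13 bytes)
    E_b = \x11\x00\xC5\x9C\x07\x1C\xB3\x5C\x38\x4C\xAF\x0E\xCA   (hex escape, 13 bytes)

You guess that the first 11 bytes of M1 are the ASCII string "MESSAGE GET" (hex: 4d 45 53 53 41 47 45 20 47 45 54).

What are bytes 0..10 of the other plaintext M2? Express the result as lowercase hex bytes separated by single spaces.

c4 0a 5c 7f cc de 3b 22 4f 82 f5

First, E_a ⊕ E_b = (M1 ⊕ K) ⊕ (M2 ⊕ K) = M1 ⊕ M2, so the key drops out. Then M2 = (M1 ⊕ M2) ⊕ M1 over the first 11 bytes.
byte 0: (98 xor 11) xor 4d = 89 xor 4d = c4
byte 1: (4f xor 00) xor 45 = 4f xor 45 = 0a
byte 2: (ca xor c5) xor 53 = 0f xor 53 = 5c
byte 3: (b0 xor 9c) xor 53 = 2c xor 53 = 7f
byte 4: (8a xor 07) xor 41 = 8d xor 41 = cc
byte 5: (85 xor 1c) xor 47 = 99 xor 47 = de
byte 6: (cd xor b3) xor 45 = 7e xor 45 = 3b
byte 7: (5e xor 5c) xor 20 = 02 xor 20 = 22
byte 8: (30 xor 38) xor 47 = 08 xor 47 = 4f
byte 9: (8b xor 4c) xor 45 = c7 xor 45 = 82
byte 10: (0e xor af) xor 54 = a1 xor 54 = f5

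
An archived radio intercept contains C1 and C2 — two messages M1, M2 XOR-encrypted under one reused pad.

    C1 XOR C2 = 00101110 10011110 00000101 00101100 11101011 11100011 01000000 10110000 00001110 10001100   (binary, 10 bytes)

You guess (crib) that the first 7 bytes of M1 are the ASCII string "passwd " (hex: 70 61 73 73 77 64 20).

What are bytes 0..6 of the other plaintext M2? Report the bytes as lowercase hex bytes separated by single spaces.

Since C1 ⊕ C2 = M1 ⊕ M2, XORing with the guessed M1 bytes yields the corresponding M2 bytes: M2 = (C1 ⊕ C2) ⊕ M1.
byte 0: 00101110 ⊕ 01110000 = 01011110
byte 1: 10011110 ⊕ 01100001 = 11111111
byte 2: 00000101 ⊕ 01110011 = 01110110
byte 3: 00101100 ⊕ 01110011 = 01011111
byte 4: 11101011 ⊕ 01110111 = 10011100
byte 5: 11100011 ⊕ 01100100 = 10000111
byte 6: 01000000 ⊕ 00100000 = 01100000

5e ff 76 5f 9c 87 60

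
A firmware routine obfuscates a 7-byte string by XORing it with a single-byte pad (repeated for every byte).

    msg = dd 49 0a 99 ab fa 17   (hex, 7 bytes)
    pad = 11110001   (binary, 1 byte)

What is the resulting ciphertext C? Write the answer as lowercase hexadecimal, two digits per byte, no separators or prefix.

2cb8fb685a0be6

The 1-byte key repeats, so the effective keystream is f1 f1 f1 f1 f1 f1 f1.
byte 0: dd xor f1 = 2c
byte 1: 49 xor f1 = b8
byte 2: 0a xor f1 = fb
byte 3: 99 xor f1 = 68
byte 4: ab xor f1 = 5a
byte 5: fa xor f1 = 0b
byte 6: 17 xor f1 = e6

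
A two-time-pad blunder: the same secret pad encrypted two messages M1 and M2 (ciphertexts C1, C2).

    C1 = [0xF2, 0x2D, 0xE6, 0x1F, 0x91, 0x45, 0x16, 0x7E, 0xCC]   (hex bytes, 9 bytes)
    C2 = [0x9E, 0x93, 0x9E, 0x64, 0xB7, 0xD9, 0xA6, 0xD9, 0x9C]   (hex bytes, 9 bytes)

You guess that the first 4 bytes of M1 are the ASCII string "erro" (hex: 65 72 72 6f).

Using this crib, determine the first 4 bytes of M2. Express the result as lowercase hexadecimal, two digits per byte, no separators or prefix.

09cc0a14

First, C1 ⊕ C2 = (M1 ⊕ K) ⊕ (M2 ⊕ K) = M1 ⊕ M2, so the key drops out. Then M2 = (M1 ⊕ M2) ⊕ M1 over the first 4 bytes.
byte 0: (f2 xor 9e) xor 65 = 6c xor 65 = 09
byte 1: (2d xor 93) xor 72 = be xor 72 = cc
byte 2: (e6 xor 9e) xor 72 = 78 xor 72 = 0a
byte 3: (1f xor 64) xor 6f = 7b xor 6f = 14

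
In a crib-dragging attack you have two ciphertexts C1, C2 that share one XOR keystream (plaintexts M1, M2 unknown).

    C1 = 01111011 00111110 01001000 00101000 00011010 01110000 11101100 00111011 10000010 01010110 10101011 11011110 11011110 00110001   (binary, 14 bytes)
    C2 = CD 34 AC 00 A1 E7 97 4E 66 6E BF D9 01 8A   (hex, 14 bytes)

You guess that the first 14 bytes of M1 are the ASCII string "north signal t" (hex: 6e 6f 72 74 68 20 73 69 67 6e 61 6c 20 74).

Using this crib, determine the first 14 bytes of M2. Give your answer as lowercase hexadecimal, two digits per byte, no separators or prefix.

d865965cd3b7081c8356756bffcf

First, C1 ⊕ C2 = (M1 ⊕ K) ⊕ (M2 ⊕ K) = M1 ⊕ M2, so the key drops out. Then M2 = (M1 ⊕ M2) ⊕ M1 over the first 14 bytes.
byte 0: (7b XOR cd) XOR 6e = b6 XOR 6e = d8
byte 1: (3e XOR 34) XOR 6f = 0a XOR 6f = 65
byte 2: (48 XOR ac) XOR 72 = e4 XOR 72 = 96
byte 3: (28 XOR 00) XOR 74 = 28 XOR 74 = 5c
byte 4: (1a XOR a1) XOR 68 = bb XOR 68 = d3
byte 5: (70 XOR e7) XOR 20 = 97 XOR 20 = b7
byte 6: (ec XOR 97) XOR 73 = 7b XOR 73 = 08
byte 7: (3b XOR 4e) XOR 69 = 75 XOR 69 = 1c
byte 8: (82 XOR 66) XOR 67 = e4 XOR 67 = 83
byte 9: (56 XOR 6e) XOR 6e = 38 XOR 6e = 56
byte 10: (ab XOR bf) XOR 61 = 14 XOR 61 = 75
byte 11: (de XOR d9) XOR 6c = 07 XOR 6c = 6b
byte 12: (de XOR 01) XOR 20 = df XOR 20 = ff
byte 13: (31 XOR 8a) XOR 74 = bb XOR 74 = cf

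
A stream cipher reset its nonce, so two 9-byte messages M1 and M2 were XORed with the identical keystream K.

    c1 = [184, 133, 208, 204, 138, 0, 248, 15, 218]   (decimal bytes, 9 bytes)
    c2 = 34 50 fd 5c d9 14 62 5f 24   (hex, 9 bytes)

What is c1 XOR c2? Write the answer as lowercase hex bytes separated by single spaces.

c1 ⊕ c2 = (M1 ⊕ K) ⊕ (M2 ⊕ K) = M1 ⊕ M2 — the shared key cancels under XOR.
b8 ⊕ 34 = 8c
85 ⊕ 50 = d5
d0 ⊕ fd = 2d
cc ⊕ 5c = 90
8a ⊕ d9 = 53
00 ⊕ 14 = 14
f8 ⊕ 62 = 9a
0f ⊕ 5f = 50
da ⊕ 24 = fe

8c d5 2d 90 53 14 9a 50 fe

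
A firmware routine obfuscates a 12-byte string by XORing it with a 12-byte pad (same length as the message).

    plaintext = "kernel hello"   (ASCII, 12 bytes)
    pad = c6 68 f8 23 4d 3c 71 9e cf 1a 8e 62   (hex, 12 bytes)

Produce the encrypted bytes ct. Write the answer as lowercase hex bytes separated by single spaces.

ad 0d 8a 4d 28 50 51 f6 aa 76 e2 0d

byte 0: 01101011 ⊕ 11000110 = 10101101
byte 1: 01100101 ⊕ 01101000 = 00001101
byte 2: 01110010 ⊕ 11111000 = 10001010
byte 3: 01101110 ⊕ 00100011 = 01001101
byte 4: 01100101 ⊕ 01001101 = 00101000
byte 5: 01101100 ⊕ 00111100 = 01010000
byte 6: 00100000 ⊕ 01110001 = 01010001
byte 7: 01101000 ⊕ 10011110 = 11110110
byte 8: 01100101 ⊕ 11001111 = 10101010
byte 9: 01101100 ⊕ 00011010 = 01110110
byte 10: 01101100 ⊕ 10001110 = 11100010
byte 11: 01101111 ⊕ 01100010 = 00001101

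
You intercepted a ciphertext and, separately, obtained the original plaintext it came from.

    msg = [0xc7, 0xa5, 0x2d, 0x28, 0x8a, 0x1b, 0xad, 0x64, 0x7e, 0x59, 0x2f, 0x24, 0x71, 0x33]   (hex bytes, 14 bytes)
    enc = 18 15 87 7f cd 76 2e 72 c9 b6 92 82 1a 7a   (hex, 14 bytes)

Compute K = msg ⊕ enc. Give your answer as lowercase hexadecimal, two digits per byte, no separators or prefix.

Since enc = msg ⊕ K, XORing both sides with msg gives K = msg ⊕ enc.
11000111 ⊕ 00011000 = 11011111
10100101 ⊕ 00010101 = 10110000
00101101 ⊕ 10000111 = 10101010
00101000 ⊕ 01111111 = 01010111
10001010 ⊕ 11001101 = 01000111
00011011 ⊕ 01110110 = 01101101
10101101 ⊕ 00101110 = 10000011
01100100 ⊕ 01110010 = 00010110
01111110 ⊕ 11001001 = 10110111
01011001 ⊕ 10110110 = 11101111
00101111 ⊕ 10010010 = 10111101
00100100 ⊕ 10000010 = 10100110
01110001 ⊕ 00011010 = 01101011
00110011 ⊕ 01111010 = 01001001

dfb0aa57476d8316b7efbda66b49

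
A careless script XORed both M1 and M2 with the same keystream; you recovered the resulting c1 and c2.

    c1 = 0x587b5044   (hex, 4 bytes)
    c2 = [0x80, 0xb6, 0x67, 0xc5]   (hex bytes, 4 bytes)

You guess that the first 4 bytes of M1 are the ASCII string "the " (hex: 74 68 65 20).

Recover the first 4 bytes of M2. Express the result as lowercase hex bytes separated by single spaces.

ac a5 52 a1

First, c1 ⊕ c2 = (M1 ⊕ K) ⊕ (M2 ⊕ K) = M1 ⊕ M2, so the key drops out. Then M2 = (M1 ⊕ M2) ⊕ M1 over the first 4 bytes.
byte 0: (58 ⊕ 80) ⊕ 74 = d8 ⊕ 74 = ac
byte 1: (7b ⊕ b6) ⊕ 68 = cd ⊕ 68 = a5
byte 2: (50 ⊕ 67) ⊕ 65 = 37 ⊕ 65 = 52
byte 3: (44 ⊕ c5) ⊕ 20 = 81 ⊕ 20 = a1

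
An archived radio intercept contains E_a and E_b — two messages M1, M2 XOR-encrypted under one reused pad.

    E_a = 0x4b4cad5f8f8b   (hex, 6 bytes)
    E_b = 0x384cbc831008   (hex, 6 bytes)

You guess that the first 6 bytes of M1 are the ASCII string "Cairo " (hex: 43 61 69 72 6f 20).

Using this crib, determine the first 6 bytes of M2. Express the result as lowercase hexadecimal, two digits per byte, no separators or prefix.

First, E_a ⊕ E_b = (M1 ⊕ K) ⊕ (M2 ⊕ K) = M1 ⊕ M2, so the key drops out. Then M2 = (M1 ⊕ M2) ⊕ M1 over the first 6 bytes.
byte 0: (4b ^ 38) ^ 43 = 73 ^ 43 = 30
byte 1: (4c ^ 4c) ^ 61 = 00 ^ 61 = 61
byte 2: (ad ^ bc) ^ 69 = 11 ^ 69 = 78
byte 3: (5f ^ 83) ^ 72 = dc ^ 72 = ae
byte 4: (8f ^ 10) ^ 6f = 9f ^ 6f = f0
byte 5: (8b ^ 08) ^ 20 = 83 ^ 20 = a3

306178aef0a3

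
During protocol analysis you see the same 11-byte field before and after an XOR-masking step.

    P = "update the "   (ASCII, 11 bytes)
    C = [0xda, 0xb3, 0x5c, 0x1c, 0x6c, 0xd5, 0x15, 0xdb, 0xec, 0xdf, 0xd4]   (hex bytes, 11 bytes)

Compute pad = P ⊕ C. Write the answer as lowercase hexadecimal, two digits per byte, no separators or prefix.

Since C = P ⊕ pad, XORing both sides with P gives pad = P ⊕ C.
01110101 XOR 11011010 = 10101111
01110000 XOR 10110011 = 11000011
01100100 XOR 01011100 = 00111000
01100001 XOR 00011100 = 01111101
01110100 XOR 01101100 = 00011000
01100101 XOR 11010101 = 10110000
00100000 XOR 00010101 = 00110101
01110100 XOR 11011011 = 10101111
01101000 XOR 11101100 = 10000100
01100101 XOR 11011111 = 10111010
00100000 XOR 11010100 = 11110100

afc3387d18b035af84baf4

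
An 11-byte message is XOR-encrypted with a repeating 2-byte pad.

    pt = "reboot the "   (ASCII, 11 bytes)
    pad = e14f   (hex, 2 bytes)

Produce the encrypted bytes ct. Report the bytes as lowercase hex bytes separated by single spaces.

93 2a 83 20 8e 3b c1 3b 89 2a c1

The 2-byte key repeats, so the effective keystream is e1 4f e1 4f e1 4f e1 4f e1 4f e1.
byte 0: 72 ⊕ e1 = 93
byte 1: 65 ⊕ 4f = 2a
byte 2: 62 ⊕ e1 = 83
byte 3: 6f ⊕ 4f = 20
byte 4: 6f ⊕ e1 = 8e
byte 5: 74 ⊕ 4f = 3b
byte 6: 20 ⊕ e1 = c1
byte 7: 74 ⊕ 4f = 3b
byte 8: 68 ⊕ e1 = 89
byte 9: 65 ⊕ 4f = 2a
byte 10: 20 ⊕ e1 = c1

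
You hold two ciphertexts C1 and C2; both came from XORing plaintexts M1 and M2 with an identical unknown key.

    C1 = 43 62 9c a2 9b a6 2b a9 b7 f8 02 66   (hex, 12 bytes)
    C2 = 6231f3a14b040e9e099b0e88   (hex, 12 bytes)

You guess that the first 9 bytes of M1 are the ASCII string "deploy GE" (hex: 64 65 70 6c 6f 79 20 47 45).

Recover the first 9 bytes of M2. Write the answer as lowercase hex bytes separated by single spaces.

45 36 1f 6f bf db 05 70 fb

First, C1 ⊕ C2 = (M1 ⊕ K) ⊕ (M2 ⊕ K) = M1 ⊕ M2, so the key drops out. Then M2 = (M1 ⊕ M2) ⊕ M1 over the first 9 bytes.
byte 0: (43 ^ 62) ^ 64 = 21 ^ 64 = 45
byte 1: (62 ^ 31) ^ 65 = 53 ^ 65 = 36
byte 2: (9c ^ f3) ^ 70 = 6f ^ 70 = 1f
byte 3: (a2 ^ a1) ^ 6c = 03 ^ 6c = 6f
byte 4: (9b ^ 4b) ^ 6f = d0 ^ 6f = bf
byte 5: (a6 ^ 04) ^ 79 = a2 ^ 79 = db
byte 6: (2b ^ 0e) ^ 20 = 25 ^ 20 = 05
byte 7: (a9 ^ 9e) ^ 47 = 37 ^ 47 = 70
byte 8: (b7 ^ 09) ^ 45 = be ^ 45 = fb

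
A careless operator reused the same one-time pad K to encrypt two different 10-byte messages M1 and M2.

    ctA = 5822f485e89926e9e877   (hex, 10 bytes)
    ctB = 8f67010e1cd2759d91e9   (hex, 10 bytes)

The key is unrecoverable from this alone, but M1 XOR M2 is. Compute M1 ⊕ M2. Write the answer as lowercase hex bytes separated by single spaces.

ctA ⊕ ctB = (M1 ⊕ K) ⊕ (M2 ⊕ K) = M1 ⊕ M2 — the shared key cancels under XOR.
58 XOR 8f = d7
22 XOR 67 = 45
f4 XOR 01 = f5
85 XOR 0e = 8b
e8 XOR 1c = f4
99 XOR d2 = 4b
26 XOR 75 = 53
e9 XOR 9d = 74
e8 XOR 91 = 79
77 XOR e9 = 9e

d7 45 f5 8b f4 4b 53 74 79 9e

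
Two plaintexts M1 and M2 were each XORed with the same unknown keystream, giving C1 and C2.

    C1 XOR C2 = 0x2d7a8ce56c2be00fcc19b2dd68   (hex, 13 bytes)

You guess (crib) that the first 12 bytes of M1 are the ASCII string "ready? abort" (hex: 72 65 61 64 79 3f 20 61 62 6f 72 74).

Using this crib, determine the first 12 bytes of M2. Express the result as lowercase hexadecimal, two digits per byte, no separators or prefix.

Since C1 ⊕ C2 = M1 ⊕ M2, XORing with the guessed M1 bytes yields the corresponding M2 bytes: M2 = (C1 ⊕ C2) ⊕ M1.
byte 0: 2d xor 72 = 5f
byte 1: 7a xor 65 = 1f
byte 2: 8c xor 61 = ed
byte 3: e5 xor 64 = 81
byte 4: 6c xor 79 = 15
byte 5: 2b xor 3f = 14
byte 6: e0 xor 20 = c0
byte 7: 0f xor 61 = 6e
byte 8: cc xor 62 = ae
byte 9: 19 xor 6f = 76
byte 10: b2 xor 72 = c0
byte 11: dd xor 74 = a9

5f1fed811514c06eae76c0a9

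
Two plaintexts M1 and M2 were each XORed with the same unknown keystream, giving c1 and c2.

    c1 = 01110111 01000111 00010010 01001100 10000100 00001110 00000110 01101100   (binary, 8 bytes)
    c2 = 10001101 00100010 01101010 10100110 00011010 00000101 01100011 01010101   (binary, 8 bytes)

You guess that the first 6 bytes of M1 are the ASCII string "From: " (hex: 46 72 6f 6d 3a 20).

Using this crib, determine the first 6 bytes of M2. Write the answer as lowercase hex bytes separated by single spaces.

bc 17 17 87 a4 2b

First, c1 ⊕ c2 = (M1 ⊕ K) ⊕ (M2 ⊕ K) = M1 ⊕ M2, so the key drops out. Then M2 = (M1 ⊕ M2) ⊕ M1 over the first 6 bytes.
byte 0: (77 xor 8d) xor 46 = fa xor 46 = bc
byte 1: (47 xor 22) xor 72 = 65 xor 72 = 17
byte 2: (12 xor 6a) xor 6f = 78 xor 6f = 17
byte 3: (4c xor a6) xor 6d = ea xor 6d = 87
byte 4: (84 xor 1a) xor 3a = 9e xor 3a = a4
byte 5: (0e xor 05) xor 20 = 0b xor 20 = 2b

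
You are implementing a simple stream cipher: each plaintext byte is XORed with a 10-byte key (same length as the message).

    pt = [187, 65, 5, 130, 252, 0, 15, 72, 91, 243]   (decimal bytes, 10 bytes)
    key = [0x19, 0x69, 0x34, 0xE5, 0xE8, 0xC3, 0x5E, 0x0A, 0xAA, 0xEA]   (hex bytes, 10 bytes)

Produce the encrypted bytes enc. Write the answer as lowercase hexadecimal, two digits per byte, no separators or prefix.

a228316714c35142f119

byte 0: bb xor 19 = a2
byte 1: 41 xor 69 = 28
byte 2: 05 xor 34 = 31
byte 3: 82 xor e5 = 67
byte 4: fc xor e8 = 14
byte 5: 00 xor c3 = c3
byte 6: 0f xor 5e = 51
byte 7: 48 xor 0a = 42
byte 8: 5b xor aa = f1
byte 9: f3 xor ea = 19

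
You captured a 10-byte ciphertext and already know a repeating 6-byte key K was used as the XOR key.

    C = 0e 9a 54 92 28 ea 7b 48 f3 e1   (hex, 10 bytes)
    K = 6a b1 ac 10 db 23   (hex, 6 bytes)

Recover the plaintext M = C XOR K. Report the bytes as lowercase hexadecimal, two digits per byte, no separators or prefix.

642bf882f3c911f95ff1

The 6-byte key repeats, so the effective keystream is 6a b1 ac 10 db 23 6a b1 ac 10.
byte 0: 0e xor 6a = 64
byte 1: 9a xor b1 = 2b
byte 2: 54 xor ac = f8
byte 3: 92 xor 10 = 82
byte 4: 28 xor db = f3
byte 5: ea xor 23 = c9
byte 6: 7b xor 6a = 11
byte 7: 48 xor b1 = f9
byte 8: f3 xor ac = 5f
byte 9: e1 xor 10 = f1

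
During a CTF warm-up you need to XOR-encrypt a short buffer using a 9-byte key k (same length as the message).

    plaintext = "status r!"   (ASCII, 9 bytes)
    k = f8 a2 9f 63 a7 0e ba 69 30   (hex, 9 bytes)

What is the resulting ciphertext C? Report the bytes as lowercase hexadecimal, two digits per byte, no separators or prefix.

8bd6fe17d27d9a1b11

byte 0: 01110011 xor 11111000 = 10001011
byte 1: 01110100 xor 10100010 = 11010110
byte 2: 01100001 xor 10011111 = 11111110
byte 3: 01110100 xor 01100011 = 00010111
byte 4: 01110101 xor 10100111 = 11010010
byte 5: 01110011 xor 00001110 = 01111101
byte 6: 00100000 xor 10111010 = 10011010
byte 7: 01110010 xor 01101001 = 00011011
byte 8: 00100001 xor 00110000 = 00010001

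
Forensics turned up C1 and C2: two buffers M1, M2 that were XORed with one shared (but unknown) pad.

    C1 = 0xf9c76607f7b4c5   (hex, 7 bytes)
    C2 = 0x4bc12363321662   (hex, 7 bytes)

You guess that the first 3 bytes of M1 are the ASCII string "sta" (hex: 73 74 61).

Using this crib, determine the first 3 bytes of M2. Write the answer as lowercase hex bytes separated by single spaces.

First, C1 ⊕ C2 = (M1 ⊕ K) ⊕ (M2 ⊕ K) = M1 ⊕ M2, so the key drops out. Then M2 = (M1 ⊕ M2) ⊕ M1 over the first 3 bytes.
byte 0: (f9 ⊕ 4b) ⊕ 73 = b2 ⊕ 73 = c1
byte 1: (c7 ⊕ c1) ⊕ 74 = 06 ⊕ 74 = 72
byte 2: (66 ⊕ 23) ⊕ 61 = 45 ⊕ 61 = 24

c1 72 24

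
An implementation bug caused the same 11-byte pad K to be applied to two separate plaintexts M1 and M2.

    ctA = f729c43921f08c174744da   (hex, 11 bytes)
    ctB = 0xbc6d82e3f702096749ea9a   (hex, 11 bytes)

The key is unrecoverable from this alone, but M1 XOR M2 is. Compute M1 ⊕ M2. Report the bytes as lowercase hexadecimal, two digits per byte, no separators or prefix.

ctA ⊕ ctB = (M1 ⊕ K) ⊕ (M2 ⊕ K) = M1 ⊕ M2 — the shared key cancels under XOR.
11110111 ^ 10111100 = 01001011
00101001 ^ 01101101 = 01000100
11000100 ^ 10000010 = 01000110
00111001 ^ 11100011 = 11011010
00100001 ^ 11110111 = 11010110
11110000 ^ 00000010 = 11110010
10001100 ^ 00001001 = 10000101
00010111 ^ 01100111 = 01110000
01000111 ^ 01001001 = 00001110
01000100 ^ 11101010 = 10101110
11011010 ^ 10011010 = 01000000

4b4446dad6f285700eae40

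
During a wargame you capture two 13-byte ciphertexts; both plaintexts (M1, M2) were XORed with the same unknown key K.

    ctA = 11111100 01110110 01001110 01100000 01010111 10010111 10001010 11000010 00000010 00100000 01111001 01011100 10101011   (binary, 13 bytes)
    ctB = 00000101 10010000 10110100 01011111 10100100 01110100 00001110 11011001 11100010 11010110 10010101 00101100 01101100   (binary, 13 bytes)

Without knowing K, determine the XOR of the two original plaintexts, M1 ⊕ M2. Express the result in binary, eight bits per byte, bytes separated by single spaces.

11111001 11100110 11111010 00111111 11110011 11100011 10000100 00011011 11100000 11110110 11101100 01110000 11000111

ctA ⊕ ctB = (M1 ⊕ K) ⊕ (M2 ⊕ K) = M1 ⊕ M2 — the shared key cancels under XOR.
fc XOR 05 = f9
76 XOR 90 = e6
4e XOR b4 = fa
60 XOR 5f = 3f
57 XOR a4 = f3
97 XOR 74 = e3
8a XOR 0e = 84
c2 XOR d9 = 1b
02 XOR e2 = e0
20 XOR d6 = f6
79 XOR 95 = ec
5c XOR 2c = 70
ab XOR 6c = c7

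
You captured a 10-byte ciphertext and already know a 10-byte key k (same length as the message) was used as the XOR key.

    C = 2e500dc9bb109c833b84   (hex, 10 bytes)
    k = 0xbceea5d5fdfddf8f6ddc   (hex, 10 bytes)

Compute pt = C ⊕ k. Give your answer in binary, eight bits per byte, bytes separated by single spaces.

XOR is its own inverse, so applying the key byte-wise gives the result directly.
byte 0: 2e XOR bc = 92
byte 1: 50 XOR ee = be
byte 2: 0d XOR a5 = a8
byte 3: c9 XOR d5 = 1c
byte 4: bb XOR fd = 46
byte 5: 10 XOR fd = ed
byte 6: 9c XOR df = 43
byte 7: 83 XOR 8f = 0c
byte 8: 3b XOR 6d = 56
byte 9: 84 XOR dc = 58

10010010 10111110 10101000 00011100 01000110 11101101 01000011 00001100 01010110 01011000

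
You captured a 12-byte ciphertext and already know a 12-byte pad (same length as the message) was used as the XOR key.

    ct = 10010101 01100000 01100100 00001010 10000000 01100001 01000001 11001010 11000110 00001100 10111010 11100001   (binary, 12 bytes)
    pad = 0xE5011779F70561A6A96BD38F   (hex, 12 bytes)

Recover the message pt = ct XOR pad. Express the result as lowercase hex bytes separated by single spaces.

XOR is its own inverse, so applying the key byte-wise gives the result directly.
byte 0: 95 ^ e5 = 70
byte 1: 60 ^ 01 = 61
byte 2: 64 ^ 17 = 73
byte 3: 0a ^ 79 = 73
byte 4: 80 ^ f7 = 77
byte 5: 61 ^ 05 = 64
byte 6: 41 ^ 61 = 20
byte 7: ca ^ a6 = 6c
byte 8: c6 ^ a9 = 6f
byte 9: 0c ^ 6b = 67
byte 10: ba ^ d3 = 69
byte 11: e1 ^ 8f = 6e

70 61 73 73 77 64 20 6c 6f 67 69 6e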